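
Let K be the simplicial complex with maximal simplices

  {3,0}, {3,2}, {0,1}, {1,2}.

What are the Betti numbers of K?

b_0 = 1, b_1 = 1.

K has 4 vertices, 4 edges.
rank ∂_0 = 0, rank ∂_1 = 3 ⇒ b_0 = 4 − 0 − 3 = 1; all invariant factors of ∂_1 are 1 so no torsion. So H_0 ≅ Z.
rank ∂_1 = 3, rank ∂_2 = 0 ⇒ b_1 = 4 − 3 − 0 = 1. So H_1 ≅ Z.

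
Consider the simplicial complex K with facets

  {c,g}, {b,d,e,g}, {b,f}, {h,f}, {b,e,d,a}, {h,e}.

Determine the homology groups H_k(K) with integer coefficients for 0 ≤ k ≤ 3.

Take the total order a < b < c < d < e < f < g < h on the vertex set. Then K (dimension 3) consists of the simplices:

  0-simplices (8): a, b, c, d, e, f, g, h
  1-simplices (13): ab, ad, ae, bd, be, bf, bg, cg, de, dg, eg, eh, fh
  2-simplices (7): abd, abe, ade, bde, bdg, beg, deg
  3-simplices (2): abde, bdeg

so the chain groups are C_0 ≅ Z^8, C_1 ≅ Z^13, C_2 ≅ Z^7, C_3 ≅ Z^2.

The boundary map ∂_1: C_1 → C_0 sends each edge [p,q] (with p < q) to q − p.
As a 8×13 matrix over Z this has rank 7, with invariant factors (1,1,1,1,1,1,1).

Boundary ∂_2: C_2 → C_1 acts by ∂[p,q,r] = [q,r] − [p,r] + [p,q]. For instance
  ∂abd = bd − ad + ab,
  ∂bdg = dg − bg + bd.
As a 13×7 matrix over Z this has rank 5, with invariant factors (1,1,1,1,1).

∂_3: C_3 → C_2 sends each 3-simplex σ to the alternating sum Σ_i (−1)^i (σ with its i-th vertex removed). For instance
  ∂abde = bde − ade + abe − abd,
  ∂bdeg = deg − beg + bdg − bde.
The resulting 7×2 matrix has rank 2, and its Smith normal form has invariant factors (1,1).

From H_k ≅ ker(∂_k) / im(∂_{k+1}) we obtain:

  H_0: rank C_0 − rank ∂_1 = 8 − 7 = 1, and the invariant factors of ∂_1 are all 1, so H_0 ≅ Z.
  H_1: rank ker ∂_1 − rank ∂_2 = (13 − 7) − 5 = 1, and the invariant factors of ∂_2 are all 1, so H_1 ≅ Z.
  H_2: rank ker ∂_2 − rank ∂_3 = (7 − 5) − 2 = 0, and the invariant factors of ∂_3 are all 1, so H_2 ≅ 0.
  H_3: rank ker ∂_3 − rank ∂_4 = (2 − 2) − 0 = 0, and there is no ∂_4, so H_3 ≅ 0.

H_0 ≅ Z,  H_1 ≅ Z,  H_2 = 0,  H_3 = 0.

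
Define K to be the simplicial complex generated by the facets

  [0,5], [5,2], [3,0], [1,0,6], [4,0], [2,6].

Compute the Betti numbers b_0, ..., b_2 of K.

Order the vertices as 0 < 1 < 2 < 3 < 4 < 5 < 6. Listing each simplex with vertices in this order, K has dimension 2 with simplices:

  0-simplices (7): [0], [1], [2], [3], [4], [5], [6]
  1-simplices (8): [0,1], [0,3], [0,4], [0,5], [0,6], [1,6], [2,5], [2,6]
  2-simplices (1): [0,1,6]

Hence C_0 ≅ Z^7, C_1 ≅ Z^8, C_2 ≅ Z^1.

The boundary map ∂_1: C_1 → C_0 sends each edge [p,q] (with p < q) to q − p. For instance
  ∂[0,5] = [5] − [0].
As a 7×8 matrix over Z this has rank 6, with invariant factors (1,1,1,1,1,1).

Boundary ∂_2: C_2 → C_1 maps a triangle to the signed sum of its edges. For instance
  ∂[0,1,6] = [1,6] − [0,6] + [0,1].
The resulting 8×1 matrix has rank 1, and its Smith normal form has invariant factors (1).

Reading off H_k = ker ∂_k / im ∂_{k+1}:

  H_0: rank C_0 − rank ∂_1 = 7 − 6 = 1, and the invariant factors of ∂_1 are all 1, so H_0 = Z.
  H_1: rank ker ∂_1 − rank ∂_2 = (8 − 6) − 1 = 1, and the invariant factors of ∂_2 are all 1, so H_1 = Z.
  H_2: rank ker ∂_2 − rank ∂_3 = (1 − 1) − 0 = 0, and there is no ∂_3, so H_2 = 0.

Hence the Betti numbers are b_0 = 1, b_1 = 1, b_2 = 0.

b_0 = 1, b_1 = 1, b_2 = 0.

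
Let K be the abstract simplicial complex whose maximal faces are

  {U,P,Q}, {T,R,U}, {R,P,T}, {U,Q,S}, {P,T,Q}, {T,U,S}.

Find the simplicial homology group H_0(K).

H_0 = Z.

K has 6 vertices, 12 edges, 6 triangles.
rank ∂_0 = 0, rank ∂_1 = 5 ⇒ b_0 = 6 − 0 − 5 = 1; all invariant factors of ∂_1 are 1 so no torsion. So H_0 ≅ Z.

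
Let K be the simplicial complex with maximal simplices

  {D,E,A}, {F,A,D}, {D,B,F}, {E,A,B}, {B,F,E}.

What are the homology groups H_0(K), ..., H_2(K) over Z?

H_0 ≅ Z,  H_1 ≅ Z,  H_2 = 0.

Take the total order A < B < D < E < F on the vertex set. Then K (dimension 2) consists of the simplices:

  0-simplices (5): A, B, D, E, F
  1-simplices (10): AB, AD, AE, AF, BD, BE, BF, DE, DF, EF
  2-simplices (5): ABE, ADE, ADF, BDF, BEF

Hence C_0 ≅ Z^5, C_1 ≅ Z^10, C_2 ≅ Z^5.

The boundary map ∂_1: C_1 → C_0 maps an edge to its endpoints' difference, ∂[p,q] = q − p.
As a 5×10 matrix over Z this has rank 4, with invariant factors (1,1,1,1).

∂_2: C_2 → C_1 maps a triangle to the signed sum of its edges. For instance
  ∂ADE = DE − AE + AD,
  ∂BDF = DF − BF + BD.
This gives a 10×5 integer matrix of rank 5; reducing to Smith normal form yields diagonal entries (1,1,1,1,1).

Computing H_k = (kernel of ∂_k) / (image of ∂_{k+1}):

  H_0: rank C_0 − rank ∂_1 = 5 − 4 = 1, and the invariant factors of ∂_1 are all 1, so H_0 = Z.
  H_1: rank ker ∂_1 − rank ∂_2 = (10 − 4) − 5 = 1, and the invariant factors of ∂_2 are all 1, so H_1 = Z.
  H_2: rank ker ∂_2 − rank ∂_3 = (5 − 5) − 0 = 0, and there is no ∂_3, so H_2 = 0.

(K is a triangulation of the Möbius band.)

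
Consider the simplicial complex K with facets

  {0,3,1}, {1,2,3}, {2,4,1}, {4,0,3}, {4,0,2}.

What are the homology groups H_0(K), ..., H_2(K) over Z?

H_0 = Z,  H_1 = Z,  H_2 = 0.

Fix the vertex order 0 < 1 < 2 < 3 < 4 and write every simplex with vertices in increasing order. Then dim K = 2 and the simplices of K are:

  0-simplices (5): [0], [1], [2], [3], [4]
  1-simplices (10): [0,1], [0,2], [0,3], [0,4], [1,2], [1,3], [1,4], [2,3], [2,4], [3,4]
  2-simplices (5): [0,1,3], [0,2,4], [0,3,4], [1,2,3], [1,2,4]

so the chain groups are C_0 ≅ Z^5, C_1 ≅ Z^10, C_2 ≅ Z^5.

Boundary ∂_1: C_1 → C_0 sends each edge [p,q] (with p < q) to q − p. For instance
  ∂[0,1] = [1] − [0].
This gives a 5×10 integer matrix of rank 4; reducing to Smith normal form yields diagonal entries (1,1,1,1).

Boundary ∂_2: C_2 → C_1 acts by ∂[p,q,r] = [q,r] − [p,r] + [p,q]. For instance
  ∂[1,2,3] = [2,3] − [1,3] + [1,2],
  ∂[1,2,4] = [2,4] − [1,4] + [1,2].
This gives a 10×5 integer matrix of rank 5; reducing to Smith normal form yields diagonal entries (1,1,1,1,1).

Now H_k = ker ∂_k / im ∂_{k+1}, so:

  H_0: rank C_0 − rank ∂_1 = 5 − 4 = 1, and the invariant factors of ∂_1 are all 1, so H_0 ≅ Z.
  H_1: rank ker ∂_1 − rank ∂_2 = (10 − 4) − 5 = 1, and the invariant factors of ∂_2 are all 1, so H_1 ≅ Z.
  H_2: rank ker ∂_2 − rank ∂_3 = (5 − 5) − 0 = 0, and there is no ∂_3, so H_2 ≅ 0.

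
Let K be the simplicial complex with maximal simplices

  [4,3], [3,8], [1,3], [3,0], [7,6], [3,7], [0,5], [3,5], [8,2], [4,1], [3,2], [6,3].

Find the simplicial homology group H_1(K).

H_1 ≅ Z^4.

Fix the vertex order 0 < 1 < 2 < 3 < 4 < 5 < 6 < 7 < 8 and write every simplex with vertices in increasing order. Then dim K = 1 and the simplices of K are:

  0-simplices (9): [0], [1], [2], [3], [4], [5], [6], [7], [8]
  1-simplices (12): [0,3], [0,5], [1,3], [1,4], [2,3], [2,8], [3,4], [3,5], [3,6], [3,7], [3,8], [6,7]

Hence C_0 ≅ Z^9, C_1 ≅ Z^12.

The boundary map ∂_1: C_1 → C_0 sends each edge [p,q] (with p < q) to q − p.
This gives a 9×12 integer matrix of rank 8; reducing to Smith normal form yields diagonal entries (1,1,1,1,1,1,1,1).

From H_k ≅ ker(∂_k) / im(∂_{k+1}) we obtain:

  H_1: rank ker ∂_1 − rank ∂_2 = (12 − 8) − 0 = 4, and there is no ∂_2, so H_1 ≅ Z^4.

(K is a triangulation of a wedge of 4 circles.)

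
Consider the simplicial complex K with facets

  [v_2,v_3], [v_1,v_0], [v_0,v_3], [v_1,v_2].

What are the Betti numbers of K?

Order the vertices as v_0 < v_1 < v_2 < v_3. Listing each simplex with vertices in this order, K has dimension 1 with simplices:

  0-simplices (4): [v_0], [v_1], [v_2], [v_3]
  1-simplices (4): [v_0,v_1], [v_0,v_3], [v_1,v_2], [v_2,v_3]

so the chain groups are C_0 ≅ Z^4, C_1 ≅ Z^4.

Boundary ∂_1: C_1 → C_0 is given by ∂[p,q] = [q] − [p].
As a 4×4 matrix over Z this has rank 3, with invariant factors (1,1,1).

Now H_k = ker ∂_k / im ∂_{k+1}, so:

  H_0: rank C_0 − rank ∂_1 = 4 − 3 = 1, and the invariant factors of ∂_1 are all 1, so H_0 = Z.
  H_1: rank ker ∂_1 − rank ∂_2 = (4 − 3) − 0 = 1, and there is no ∂_2, so H_1 = Z.

As a check, the Euler characteristic is 4 − 4 = 0, which agrees with 1 − 1 = 0.
(K is a triangulation of the circle S^1.)

Hence the Betti numbers are b_0 = 1, b_1 = 1.

b_0 = 1, b_1 = 1.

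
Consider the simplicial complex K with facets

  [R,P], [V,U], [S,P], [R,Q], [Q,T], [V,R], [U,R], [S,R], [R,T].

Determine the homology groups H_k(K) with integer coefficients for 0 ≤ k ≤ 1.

H_0 ≅ Z,  H_1 ≅ Z^3.

K has 7 vertices, 9 edges.
rank ∂_0 = 0, rank ∂_1 = 6 ⇒ b_0 = 7 − 0 − 6 = 1; all invariant factors of ∂_1 are 1 so no torsion. So H_0 = Z.
rank ∂_1 = 6, rank ∂_2 = 0 ⇒ b_1 = 9 − 6 − 0 = 3. So H_1 = Z^3.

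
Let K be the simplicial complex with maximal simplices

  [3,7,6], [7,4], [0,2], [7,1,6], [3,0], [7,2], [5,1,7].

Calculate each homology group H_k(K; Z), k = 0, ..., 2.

H_0 = Z,  H_1 = Z,  H_2 = 0.

K has 8 vertices, 11 edges, 3 triangles.
rank ∂_0 = 0, rank ∂_1 = 7 ⇒ b_0 = 8 − 0 − 7 = 1; all invariant factors of ∂_1 are 1 so no torsion. So H_0 ≅ Z.
rank ∂_1 = 7, rank ∂_2 = 3 ⇒ b_1 = 11 − 7 − 3 = 1; all invariant factors of ∂_2 are 1 so no torsion. So H_1 ≅ Z.
rank ∂_2 = 3, rank ∂_3 = 0 ⇒ b_2 = 3 − 3 − 0 = 0. So H_2 ≅ 0.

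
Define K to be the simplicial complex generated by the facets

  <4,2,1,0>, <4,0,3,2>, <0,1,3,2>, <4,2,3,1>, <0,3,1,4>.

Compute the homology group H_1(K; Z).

H_1 ≅ 0.

Order the vertices as 0 < 1 < 2 < 3 < 4. Listing each simplex with vertices in this order, K has dimension 3 with simplices:

  0-simplices (5): [0], [1], [2], [3], [4]
  1-simplices (10): [0,1], [0,2], [0,3], [0,4], [1,2], [1,3], [1,4], [2,3], [2,4], [3,4]
  2-simplices (10): [0,1,2], [0,1,3], [0,1,4], [0,2,3], [0,2,4], [0,3,4], [1,2,3], [1,2,4], [1,3,4], [2,3,4]
  3-simplices (5): [0,1,2,3], [0,1,2,4], [0,1,3,4], [0,2,3,4], [1,2,3,4]

so the chain groups are C_0 ≅ Z^5, C_1 ≅ Z^10, C_2 ≅ Z^10, C_3 ≅ Z^5.

∂_1: C_1 → C_0 sends each edge [p,q] (with p < q) to q − p. For instance
  ∂[0,1] = [1] − [0].
This gives a 5×10 integer matrix of rank 4; reducing to Smith normal form yields diagonal entries (1,1,1,1).

The boundary map ∂_2: C_2 → C_1 sends each 2-simplex [p,q,r] to [q,r] − [p,r] + [p,q]. For instance
  ∂[0,2,3] = [2,3] − [0,3] + [0,2],
  ∂[1,2,3] = [2,3] − [1,3] + [1,2].
As a 10×10 matrix over Z this has rank 6, with invariant factors (1,1,1,1,1,1).

The boundary map ∂_3: C_3 → C_2 sends each 3-simplex σ to the alternating sum Σ_i (−1)^i (σ with its i-th vertex removed). For instance
  ∂[0,1,3,4] = [1,3,4] − [0,3,4] + [0,1,4] − [0,1,3],
  ∂[0,1,2,3] = [1,2,3] − [0,2,3] + [0,1,3] − [0,1,2].
The resulting 10×5 matrix has rank 4, and its Smith normal form has invariant factors (1,1,1,1).

Now H_k = ker ∂_k / im ∂_{k+1}, so:

  H_1: rank ker ∂_1 − rank ∂_2 = (10 − 4) − 6 = 0, and the invariant factors of ∂_2 are all 1, so H_1 ≅ 0.

(K is a triangulation of the 3-sphere S^3.)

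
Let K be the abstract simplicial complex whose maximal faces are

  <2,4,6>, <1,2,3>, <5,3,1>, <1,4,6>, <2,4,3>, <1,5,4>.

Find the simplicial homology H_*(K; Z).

K has 6 vertices, 12 edges, 6 triangles.
rank ∂_0 = 0, rank ∂_1 = 5 ⇒ b_0 = 6 − 0 − 5 = 1; all invariant factors of ∂_1 are 1 so no torsion. So H_0 ≅ Z.
rank ∂_1 = 5, rank ∂_2 = 6 ⇒ b_1 = 12 − 5 − 6 = 1; all invariant factors of ∂_2 are 1 so no torsion. So H_1 ≅ Z.
rank ∂_2 = 6, rank ∂_3 = 0 ⇒ b_2 = 6 − 6 − 0 = 0. So H_2 ≅ 0.

H_0 ≅ Z,  H_1 ≅ Z,  H_2 = 0.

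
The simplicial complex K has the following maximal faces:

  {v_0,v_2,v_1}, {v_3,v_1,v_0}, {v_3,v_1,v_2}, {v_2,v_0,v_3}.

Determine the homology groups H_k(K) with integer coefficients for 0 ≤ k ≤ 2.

H_0 ≅ Z,  H_1 = 0,  H_2 ≅ Z.

Take the total order v_0 < v_1 < v_2 < v_3 on the vertex set. Then K (dimension 2) consists of the simplices:

  0-simplices (4): [v_0], [v_1], [v_2], [v_3]
  1-simplices (6): [v_0,v_1], [v_0,v_2], [v_0,v_3], [v_1,v_2], [v_1,v_3], [v_2,v_3]
  2-simplices (4): [v_0,v_1,v_2], [v_0,v_1,v_3], [v_0,v_2,v_3], [v_1,v_2,v_3]

giving chain groups C_0 ≅ Z^4, C_1 ≅ Z^6, C_2 ≅ Z^4.

Boundary ∂_1: C_1 → C_0 sends each edge [p,q] (with p < q) to q − p. For instance
  ∂[v_0,v_3] = [v_3] − [v_0].
The 4×6 boundary matrix has rank 3 and Smith normal form diag(1,1,1).

The boundary map ∂_2: C_2 → C_1 acts by ∂[p,q,r] = [q,r] − [p,r] + [p,q]. For instance
  ∂[v_0,v_1,v_2] = [v_1,v_2] − [v_0,v_2] + [v_0,v_1],
  ∂[v_0,v_1,v_3] = [v_1,v_3] − [v_0,v_3] + [v_0,v_1].
As a 6×4 matrix over Z this has rank 3, with invariant factors (1,1,1).

From H_k ≅ ker(∂_k) / im(∂_{k+1}) we obtain:

  H_0: rank C_0 − rank ∂_1 = 4 − 3 = 1, and the invariant factors of ∂_1 are all 1, so H_0 = Z.
  H_1: rank ker ∂_1 − rank ∂_2 = (6 − 3) − 3 = 0, and the invariant factors of ∂_2 are all 1, so H_1 = 0.
  H_2: rank ker ∂_2 − rank ∂_3 = (4 − 3) − 0 = 1, and there is no ∂_3, so H_2 = Z.

As a check, the Euler characteristic is 4 − 6 + 4 = 2, which agrees with 1 − 0 + 1 = 2.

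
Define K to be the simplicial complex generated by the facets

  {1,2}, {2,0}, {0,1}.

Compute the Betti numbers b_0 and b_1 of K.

b_0 = 1, b_1 = 1.

K has 3 vertices, 3 edges.
rank ∂_0 = 0, rank ∂_1 = 2 ⇒ b_0 = 3 − 0 − 2 = 1; all invariant factors of ∂_1 are 1 so no torsion. So H_0 ≅ Z.
rank ∂_1 = 2, rank ∂_2 = 0 ⇒ b_1 = 3 − 2 − 0 = 1. So H_1 ≅ Z.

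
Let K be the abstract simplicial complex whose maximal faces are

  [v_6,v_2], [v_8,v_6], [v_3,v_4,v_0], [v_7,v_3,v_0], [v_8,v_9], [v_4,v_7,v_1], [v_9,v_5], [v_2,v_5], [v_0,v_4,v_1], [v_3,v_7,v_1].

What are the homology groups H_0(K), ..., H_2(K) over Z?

Order the vertices as v_0 < v_1 < v_2 < v_3 < v_4 < v_5 < v_6 < v_7 < v_8 < v_9. Listing each simplex with vertices in this order, K has dimension 2 with simplices:

  0-simplices (10): [v_0], [v_1], [v_2], [v_3], [v_4], [v_5], [v_6], [v_7], [v_8], [v_9]
  1-simplices (15): (15 of them)
  2-simplices (5): [v_0,v_1,v_4], [v_0,v_3,v_4], [v_0,v_3,v_7], [v_1,v_3,v_7], [v_1,v_4,v_7]

giving chain groups C_0 ≅ Z^10, C_1 ≅ Z^15, C_2 ≅ Z^5.

∂_1: C_1 → C_0 maps an edge to its endpoints' difference, ∂[p,q] = q − p. For instance
  ∂[v_4,v_7] = [v_7] − [v_4].
As a 10×15 matrix over Z this has rank 8, with invariant factors (1,1,1,1,1,1,1,1).

The boundary map ∂_2: C_2 → C_1 acts by ∂[p,q,r] = [q,r] − [p,r] + [p,q]. For instance
  ∂[v_1,v_3,v_7] = [v_3,v_7] − [v_1,v_7] + [v_1,v_3],
  ∂[v_0,v_3,v_7] = [v_3,v_7] − [v_0,v_7] + [v_0,v_3].
As a 15×5 matrix over Z this has rank 5, with invariant factors (1,1,1,1,1).

Reading off H_k = ker ∂_k / im ∂_{k+1}:

  H_0: rank C_0 − rank ∂_1 = 10 − 8 = 2, and the invariant factors of ∂_1 are all 1, so H_0 ≅ Z^2.
  H_1: rank ker ∂_1 − rank ∂_2 = (15 − 8) − 5 = 2, and the invariant factors of ∂_2 are all 1, so H_1 ≅ Z^2.
  H_2: rank ker ∂_2 − rank ∂_3 = (5 − 5) − 0 = 0, and there is no ∂_3, so H_2 ≅ 0.

As a check, the Euler characteristic is 10 − 15 + 5 = 0, which agrees with 2 − 2 + 0 = 0.

H_0 ≅ Z^2,  H_1 ≅ Z^2,  H_2 = 0.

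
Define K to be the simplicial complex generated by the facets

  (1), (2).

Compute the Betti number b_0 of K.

K has 2 vertices.
rank ∂_0 = 0, rank ∂_1 = 0 ⇒ b_0 = 2 − 0 − 0 = 2. So H_0 = Z^2.

b_0 = 2.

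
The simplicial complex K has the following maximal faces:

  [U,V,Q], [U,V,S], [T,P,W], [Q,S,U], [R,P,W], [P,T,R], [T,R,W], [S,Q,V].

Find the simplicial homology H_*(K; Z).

Order the vertices as P < Q < R < S < T < U < V < W. Listing each simplex with vertices in this order, K has dimension 2 with simplices:

  0-simplices (8): P, Q, R, S, T, U, V, W
  1-simplices (12): PR, PT, PW, QS, QU, QV, RT, RW, SU, SV, TW, UV
  2-simplices (8): PRT, PRW, PTW, QSU, QSV, QUV, RTW, SUV

giving chain groups C_0 ≅ Z^8, C_1 ≅ Z^12, C_2 ≅ Z^8.

∂_1: C_1 → C_0 maps an edge to its endpoints' difference, ∂[p,q] = q − p.
The resulting 8×12 matrix has rank 6, and its Smith normal form has invariant factors (1,1,1,1,1,1).

The boundary map ∂_2: C_2 → C_1 acts by ∂[p,q,r] = [q,r] − [p,r] + [p,q]. For instance
  ∂PRW = RW − PW + PR,
  ∂SUV = UV − SV + SU.
This gives a 12×8 integer matrix of rank 6; reducing to Smith normal form yields diagonal entries (1,1,1,1,1,1).

From H_k ≅ ker(∂_k) / im(∂_{k+1}) we obtain:

  H_0: rank C_0 − rank ∂_1 = 8 − 6 = 2, and the invariant factors of ∂_1 are all 1, so H_0 ≅ Z^2.
  H_1: rank ker ∂_1 − rank ∂_2 = (12 − 6) − 6 = 0, and the invariant factors of ∂_2 are all 1, so H_1 ≅ 0.
  H_2: rank ker ∂_2 − rank ∂_3 = (8 − 6) − 0 = 2, and there is no ∂_3, so H_2 ≅ Z^2.

H_0 ≅ Z^2,  H_1 = 0,  H_2 ≅ Z^2.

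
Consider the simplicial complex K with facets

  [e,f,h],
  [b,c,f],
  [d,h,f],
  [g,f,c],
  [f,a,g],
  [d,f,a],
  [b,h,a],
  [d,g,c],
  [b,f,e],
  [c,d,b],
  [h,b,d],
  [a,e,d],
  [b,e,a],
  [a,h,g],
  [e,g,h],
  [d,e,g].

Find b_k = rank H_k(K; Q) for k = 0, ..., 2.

b_0 = 1, b_1 = 2, b_2 = 1.

K has 8 vertices, 24 edges, 16 triangles.
rank ∂_0 = 0, rank ∂_1 = 7 ⇒ b_0 = 8 − 0 − 7 = 1; all invariant factors of ∂_1 are 1 so no torsion. So H_0 = Z.
rank ∂_1 = 7, rank ∂_2 = 15 ⇒ b_1 = 24 − 7 − 15 = 2; all invariant factors of ∂_2 are 1 so no torsion. So H_1 = Z^2.
rank ∂_2 = 15, rank ∂_3 = 0 ⇒ b_2 = 16 − 15 − 0 = 1. So H_2 = Z.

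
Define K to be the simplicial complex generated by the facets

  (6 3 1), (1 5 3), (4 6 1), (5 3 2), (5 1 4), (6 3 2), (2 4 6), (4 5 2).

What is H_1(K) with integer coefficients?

H_1 ≅ 0.

We work with the vertex ordering 1 < 2 < 3 < 4 < 5 < 6. The simplices of K, each written with vertices in increasing order, are:

  0-simplices (6): [1], [2], [3], [4], [5], [6]
  1-simplices (12): [1,3], [1,4], [1,5], [1,6], [2,3], [2,4], [2,5], [2,6], [3,5], [3,6], [4,5], [4,6]
  2-simplices (8): [1,3,5], [1,3,6], [1,4,5], [1,4,6], [2,3,5], [2,3,6], [2,4,5], [2,4,6]

giving chain groups C_0 ≅ Z^6, C_1 ≅ Z^12, C_2 ≅ Z^8.

∂_1: C_1 → C_0 maps an edge to its endpoints' difference, ∂[p,q] = q − p. For instance
  ∂[1,6] = [6] − [1].
As a 6×12 matrix over Z this has rank 5, with invariant factors (1,1,1,1,1).

∂_2: C_2 → C_1 maps a triangle to the signed sum of its edges. For instance
  ∂[1,3,5] = [3,5] − [1,5] + [1,3],
  ∂[2,4,5] = [4,5] − [2,5] + [2,4].
The resulting 12×8 matrix has rank 7, and its Smith normal form has invariant factors (1,1,1,1,1,1,1).

From H_k ≅ ker(∂_k) / im(∂_{k+1}) we obtain:

  H_1: rank ker ∂_1 − rank ∂_2 = (12 − 5) − 7 = 0, and the invariant factors of ∂_2 are all 1, so H_1 = 0.

(K is a triangulation of the 2-sphere S^2.)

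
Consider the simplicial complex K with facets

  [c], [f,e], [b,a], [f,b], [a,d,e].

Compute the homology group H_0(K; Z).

H_0 = Z^2.

Take the total order a < b < c < d < e < f on the vertex set. Then K (dimension 2) consists of the simplices:

  0-simplices (6): a, b, c, d, e, f
  1-simplices (6): ab, ad, ae, bf, de, ef
  2-simplices (1): ade

Hence C_0 ≅ Z^6, C_1 ≅ Z^6, C_2 ≅ Z^1.

Boundary ∂_1: C_1 → C_0 maps an edge to its endpoints' difference, ∂[p,q] = q − p.
The resulting 6×6 matrix has rank 4, and its Smith normal form has invariant factors (1,1,1,1).

∂_2: C_2 → C_1 acts by ∂[p,q,r] = [q,r] − [p,r] + [p,q]. For instance
  ∂ade = de − ae + ad.
As a 6×1 matrix over Z this has rank 1, with invariant factors (1).

Now H_k = ker ∂_k / im ∂_{k+1}, so:

  H_0: rank C_0 − rank ∂_1 = 6 − 4 = 2, and the invariant factors of ∂_1 are all 1, so H_0 = Z^2.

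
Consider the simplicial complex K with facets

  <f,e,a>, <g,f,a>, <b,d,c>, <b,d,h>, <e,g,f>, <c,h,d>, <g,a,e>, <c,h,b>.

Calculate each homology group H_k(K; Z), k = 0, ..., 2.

Fix the vertex order a < b < c < d < e < f < g < h and write every simplex with vertices in increasing order. Then dim K = 2 and the simplices of K are:

  0-simplices (8): a, b, c, d, e, f, g, h
  1-simplices (12): ae, af, ag, bc, bd, bh, cd, ch, dh, ef, eg, fg
  2-simplices (8): aef, aeg, afg, bcd, bch, bdh, cdh, efg

giving chain groups C_0 ≅ Z^8, C_1 ≅ Z^12, C_2 ≅ Z^8.

∂_1: C_1 → C_0 maps an edge to its endpoints' difference, ∂[p,q] = q − p.
The 8×12 boundary matrix has rank 6 and Smith normal form diag(1,1,1,1,1,1).

The boundary map ∂_2: C_2 → C_1 acts by ∂[p,q,r] = [q,r] − [p,r] + [p,q]. For instance
  ∂bdh = dh − bh + bd,
  ∂bcd = cd − bd + bc.
This gives a 12×8 integer matrix of rank 6; reducing to Smith normal form yields diagonal entries (1,1,1,1,1,1).

Reading off H_k = ker ∂_k / im ∂_{k+1}:

  H_0: rank C_0 − rank ∂_1 = 8 − 6 = 2, and the invariant factors of ∂_1 are all 1, so H_0 ≅ Z^2.
  H_1: rank ker ∂_1 − rank ∂_2 = (12 − 6) − 6 = 0, and the invariant factors of ∂_2 are all 1, so H_1 ≅ 0.
  H_2: rank ker ∂_2 − rank ∂_3 = (8 − 6) − 0 = 2, and there is no ∂_3, so H_2 ≅ Z^2.

(K is a triangulation of the disjoint union of the 2-sphere S^2 and the 2-sphere S^2.)

H_0 = Z^2,  H_1 = 0,  H_2 = Z^2.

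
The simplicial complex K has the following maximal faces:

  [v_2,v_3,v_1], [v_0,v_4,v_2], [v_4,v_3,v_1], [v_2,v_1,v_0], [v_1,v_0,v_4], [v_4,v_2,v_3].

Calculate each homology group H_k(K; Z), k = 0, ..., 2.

H_0 = Z,  H_1 = 0,  H_2 = Z.

K has 5 vertices, 9 edges, 6 triangles.
rank ∂_0 = 0, rank ∂_1 = 4 ⇒ b_0 = 5 − 0 − 4 = 1; all invariant factors of ∂_1 are 1 so no torsion. So H_0 ≅ Z.
rank ∂_1 = 4, rank ∂_2 = 5 ⇒ b_1 = 9 − 4 − 5 = 0; all invariant factors of ∂_2 are 1 so no torsion. So H_1 ≅ 0.
rank ∂_2 = 5, rank ∂_3 = 0 ⇒ b_2 = 6 − 5 − 0 = 1. So H_2 ≅ Z.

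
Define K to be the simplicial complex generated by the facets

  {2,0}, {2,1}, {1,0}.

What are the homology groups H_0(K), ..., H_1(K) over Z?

H_0 = Z,  H_1 = Z.

K has 3 vertices, 3 edges.
rank ∂_0 = 0, rank ∂_1 = 2 ⇒ b_0 = 3 − 0 − 2 = 1; all invariant factors of ∂_1 are 1 so no torsion. So H_0 = Z.
rank ∂_1 = 2, rank ∂_2 = 0 ⇒ b_1 = 3 − 2 − 0 = 1. So H_1 = Z.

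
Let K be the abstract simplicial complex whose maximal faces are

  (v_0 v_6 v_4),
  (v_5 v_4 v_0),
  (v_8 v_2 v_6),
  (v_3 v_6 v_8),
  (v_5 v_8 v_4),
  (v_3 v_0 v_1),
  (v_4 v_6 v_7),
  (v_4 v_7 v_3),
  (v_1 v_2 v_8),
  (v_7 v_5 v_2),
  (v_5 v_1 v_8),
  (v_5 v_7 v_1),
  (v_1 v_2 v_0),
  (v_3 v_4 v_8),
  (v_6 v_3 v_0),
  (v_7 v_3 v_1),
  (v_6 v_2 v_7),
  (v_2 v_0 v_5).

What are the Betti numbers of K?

b_0 = 1, b_1 = 1, b_2 = 0.

K has 9 vertices, 27 edges, 18 triangles.
rank ∂_0 = 0, rank ∂_1 = 8 ⇒ b_0 = 9 − 0 − 8 = 1; all invariant factors of ∂_1 are 1 so no torsion. So H_0 = Z.
rank ∂_1 = 8, rank ∂_2 = 18 ⇒ b_1 = 27 − 8 − 18 = 1; ∂_2 has invariant factor(s) [2] giving torsion. So H_1 = Z ⊕ Z_2.
rank ∂_2 = 18, rank ∂_3 = 0 ⇒ b_2 = 18 − 18 − 0 = 0. So H_2 = 0.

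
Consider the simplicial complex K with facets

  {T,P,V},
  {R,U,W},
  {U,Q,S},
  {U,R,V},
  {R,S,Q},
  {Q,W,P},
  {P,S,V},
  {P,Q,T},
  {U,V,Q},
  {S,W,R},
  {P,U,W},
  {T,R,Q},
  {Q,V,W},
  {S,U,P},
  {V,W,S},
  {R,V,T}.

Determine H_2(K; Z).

We work with the vertex ordering P < Q < R < S < T < U < V < W. The simplices of K, each written with vertices in increasing order, are:

  0-simplices (8): P, Q, R, S, T, U, V, W
  1-simplices (24): PQ, PS, PT, PU, PV, PW, QR, QS, QT, QU, QV, QW, RS, RT, RU, RV, RW, SU, SV, SW, TV, UV, UW, VW
  2-simplices (16): PQT, PQW, PSU, PSV, PTV, PUW, QRS, QRT, QSU, QUV, QVW, RSW, RTV, RUV, RUW, SVW

giving chain groups C_0 ≅ Z^8, C_1 ≅ Z^24, C_2 ≅ Z^16.

Boundary ∂_1: C_1 → C_0 is given by ∂[p,q] = [q] − [p].
The 8×24 boundary matrix has rank 7 and Smith normal form diag(1,1,1,1,1,1,1).

Boundary ∂_2: C_2 → C_1 maps a triangle to the signed sum of its edges. For instance
  ∂RUV = UV − RV + RU,
  ∂RTV = TV − RV + RT.
The 24×16 boundary matrix has rank 15 and Smith normal form diag(1,1,1,1,1,1,1,1,1,1,1,1,1,1,1).

Now H_k = ker ∂_k / im ∂_{k+1}, so:

  H_2: rank ker ∂_2 − rank ∂_3 = (16 − 15) − 0 = 1, and there is no ∂_3, so H_2 = Z.

(K is a triangulation of the torus T^2.)

H_2 ≅ Z.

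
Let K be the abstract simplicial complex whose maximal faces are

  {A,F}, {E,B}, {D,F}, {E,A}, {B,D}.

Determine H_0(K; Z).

K has 5 vertices, 5 edges.
rank ∂_0 = 0, rank ∂_1 = 4 ⇒ b_0 = 5 − 0 − 4 = 1; all invariant factors of ∂_1 are 1 so no torsion. So H_0 = Z.

H_0 = Z.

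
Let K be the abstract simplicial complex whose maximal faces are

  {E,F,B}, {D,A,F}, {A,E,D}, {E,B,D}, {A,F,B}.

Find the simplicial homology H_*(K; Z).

H_0 ≅ Z,  H_1 ≅ Z,  H_2 = 0.

We work with the vertex ordering A < B < D < E < F. The simplices of K, each written with vertices in increasing order, are:

  0-simplices (5): A, B, D, E, F
  1-simplices (10): AB, AD, AE, AF, BD, BE, BF, DE, DF, EF
  2-simplices (5): ABF, ADE, ADF, BDE, BEF

Hence C_0 ≅ Z^5, C_1 ≅ Z^10, C_2 ≅ Z^5.

∂_1: C_1 → C_0 maps an edge to its endpoints' difference, ∂[p,q] = q − p. For instance
  ∂AF = F − A.
The resulting 5×10 matrix has rank 4, and its Smith normal form has invariant factors (1,1,1,1).

∂_2: C_2 → C_1 sends each 2-simplex [p,q,r] to [q,r] − [p,r] + [p,q]. For instance
  ∂BEF = EF − BF + BE,
  ∂ADF = DF − AF + AD.
As a 10×5 matrix over Z this has rank 5, with invariant factors (1,1,1,1,1).

Computing H_k = (kernel of ∂_k) / (image of ∂_{k+1}):

  H_0: rank C_0 − rank ∂_1 = 5 − 4 = 1, and the invariant factors of ∂_1 are all 1, so H_0 = Z.
  H_1: rank ker ∂_1 − rank ∂_2 = (10 − 4) − 5 = 1, and the invariant factors of ∂_2 are all 1, so H_1 = Z.
  H_2: rank ker ∂_2 − rank ∂_3 = (5 − 5) − 0 = 0, and there is no ∂_3, so H_2 = 0.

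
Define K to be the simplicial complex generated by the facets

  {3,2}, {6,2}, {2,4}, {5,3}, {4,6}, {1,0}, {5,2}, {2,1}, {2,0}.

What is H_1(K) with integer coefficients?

Take the total order 0 < 1 < 2 < 3 < 4 < 5 < 6 on the vertex set. Then K (dimension 1) consists of the simplices:

  0-simplices (7): [0], [1], [2], [3], [4], [5], [6]
  1-simplices (9): [0,1], [0,2], [1,2], [2,3], [2,4], [2,5], [2,6], [3,5], [4,6]

Hence C_0 ≅ Z^7, C_1 ≅ Z^9.

The boundary map ∂_1: C_1 → C_0 sends each edge [p,q] (with p < q) to q − p.
This gives a 7×9 integer matrix of rank 6; reducing to Smith normal form yields diagonal entries (1,1,1,1,1,1).

From H_k ≅ ker(∂_k) / im(∂_{k+1}) we obtain:

  H_1: rank ker ∂_1 − rank ∂_2 = (9 − 6) − 0 = 3, and there is no ∂_2, so H_1 ≅ Z^3.

H_1 = Z^3.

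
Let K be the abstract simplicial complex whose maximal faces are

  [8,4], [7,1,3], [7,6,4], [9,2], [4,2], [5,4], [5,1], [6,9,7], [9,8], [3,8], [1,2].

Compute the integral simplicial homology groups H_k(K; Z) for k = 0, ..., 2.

H_0 = Z,  H_1 = Z^5,  H_2 = 0.

K has 9 vertices, 16 edges, 3 triangles.
rank ∂_0 = 0, rank ∂_1 = 8 ⇒ b_0 = 9 − 0 − 8 = 1; all invariant factors of ∂_1 are 1 so no torsion. So H_0 = Z.
rank ∂_1 = 8, rank ∂_2 = 3 ⇒ b_1 = 16 − 8 − 3 = 5; all invariant factors of ∂_2 are 1 so no torsion. So H_1 = Z^5.
rank ∂_2 = 3, rank ∂_3 = 0 ⇒ b_2 = 3 − 3 − 0 = 0. So H_2 = 0.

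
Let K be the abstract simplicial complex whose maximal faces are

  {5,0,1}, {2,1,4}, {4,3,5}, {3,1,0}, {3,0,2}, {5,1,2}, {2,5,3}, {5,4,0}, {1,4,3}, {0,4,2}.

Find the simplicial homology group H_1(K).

H_1 ≅ Z/2.

Take the total order 0 < 1 < 2 < 3 < 4 < 5 on the vertex set. Then K (dimension 2) consists of the simplices:

  0-simplices (6): [0], [1], [2], [3], [4], [5]
  1-simplices (15): [0,1], [0,2], [0,3], [0,4], [0,5], [1,2], [1,3], [1,4], [1,5], [2,3], [2,4], [2,5], [3,4], [3,5], [4,5]
  2-simplices (10): [0,1,3], [0,1,5], [0,2,3], [0,2,4], [0,4,5], [1,2,4], [1,2,5], [1,3,4], [2,3,5], [3,4,5]

so the chain groups are C_0 ≅ Z^6, C_1 ≅ Z^15, C_2 ≅ Z^10.

Boundary ∂_1: C_1 → C_0 sends each edge [p,q] (with p < q) to q − p. For instance
  ∂[1,2] = [2] − [1].
The resulting 6×15 matrix has rank 5, and its Smith normal form has invariant factors (1,1,1,1,1).

∂_2: C_2 → C_1 acts by ∂[p,q,r] = [q,r] − [p,r] + [p,q]. For instance
  ∂[2,3,5] = [3,5] − [2,5] + [2,3],
  ∂[1,3,4] = [3,4] − [1,4] + [1,3].
The resulting 15×10 matrix has rank 10, and its Smith normal form has invariant factors (1,1,1,1,1,1,1,1,1,2).

Reading off H_k = ker ∂_k / im ∂_{k+1}:

  H_1: rank ker ∂_1 − rank ∂_2 = (15 − 5) − 10 = 0, and ∂_2 has invariant factor 2 > 1, so H_1 ≅ Z/2.

(K is a triangulation of the real projective plane RP^2.)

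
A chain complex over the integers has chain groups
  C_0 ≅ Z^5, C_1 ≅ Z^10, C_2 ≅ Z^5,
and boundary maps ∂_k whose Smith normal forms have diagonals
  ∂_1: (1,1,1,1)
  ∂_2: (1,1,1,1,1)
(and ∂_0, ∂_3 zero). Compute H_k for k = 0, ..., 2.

H_0: b_0 = 5 − 0 − 4 = 1; torsion from ∂_1 factors > 1: none. So H_0 ≅ Z.
H_1: b_1 = 10 − 4 − 5 = 1; torsion from ∂_2 factors > 1: none. So H_1 ≅ Z.
H_2: b_2 = 5 − 5 − 0 = 0; torsion from ∂_3 factors > 1: none. So H_2 ≅ 0.

H_0 ≅ Z,  H_1 ≅ Z,  H_2 = 0.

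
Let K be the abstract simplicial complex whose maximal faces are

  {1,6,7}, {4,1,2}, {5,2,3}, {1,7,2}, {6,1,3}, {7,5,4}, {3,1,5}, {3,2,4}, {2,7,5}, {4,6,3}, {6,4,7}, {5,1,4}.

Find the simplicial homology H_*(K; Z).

Order the vertices as 1 < 2 < 3 < 4 < 5 < 6 < 7. Listing each simplex with vertices in this order, K has dimension 2 with simplices:

  0-simplices (7): [1], [2], [3], [4], [5], [6], [7]
  1-simplices (18): [1,2], [1,3], [1,4], [1,5], [1,6], [1,7], [2,3], [2,4], [2,5], [2,7], [3,4], [3,5], [3,6], [4,5], [4,6], [4,7], [5,7], [6,7]
  2-simplices (12): [1,2,4], [1,2,7], [1,3,5], [1,3,6], [1,4,5], [1,6,7], [2,3,4], [2,3,5], [2,5,7], [3,4,6], [4,5,7], [4,6,7]

so the chain groups are C_0 ≅ Z^7, C_1 ≅ Z^18, C_2 ≅ Z^12.

∂_1: C_1 → C_0 is given by ∂[p,q] = [q] − [p]. For instance
  ∂[3,4] = [4] − [3].
As a 7×18 matrix over Z this has rank 6, with invariant factors (1,1,1,1,1,1).

∂_2: C_2 → C_1 acts by ∂[p,q,r] = [q,r] − [p,r] + [p,q]. For instance
  ∂[1,4,5] = [4,5] − [1,5] + [1,4],
  ∂[1,3,6] = [3,6] − [1,6] + [1,3].
This gives a 18×12 integer matrix of rank 12; reducing to Smith normal form yields diagonal entries (1,1,1,1,1,1,1,1,1,1,1,2).

From H_k ≅ ker(∂_k) / im(∂_{k+1}) we obtain:

  H_0: rank C_0 − rank ∂_1 = 7 − 6 = 1, and the invariant factors of ∂_1 are all 1, so H_0 ≅ Z.
  H_1: rank ker ∂_1 − rank ∂_2 = (18 − 6) − 12 = 0, and ∂_2 has invariant factor 2 > 1, so H_1 ≅ Z/2.
  H_2: rank ker ∂_2 − rank ∂_3 = (12 − 12) − 0 = 0, and there is no ∂_3, so H_2 ≅ 0.

H_0 = Z,  H_1 = Z/2,  H_2 = 0.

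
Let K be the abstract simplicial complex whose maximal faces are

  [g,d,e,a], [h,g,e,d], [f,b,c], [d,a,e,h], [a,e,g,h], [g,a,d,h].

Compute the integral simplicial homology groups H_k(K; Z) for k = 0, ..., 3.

We work with the vertex ordering a < b < c < d < e < f < g < h. The simplices of K, each written with vertices in increasing order, are:

  0-simplices (8): a, b, c, d, e, f, g, h
  1-simplices (13): ad, ae, ag, ah, bc, bf, cf, de, dg, dh, eg, eh, gh
  2-simplices (11): ade, adg, adh, aeg, aeh, agh, bcf, deg, deh, dgh, egh
  3-simplices (5): adeg, adeh, adgh, aegh, degh

Hence C_0 ≅ Z^8, C_1 ≅ Z^13, C_2 ≅ Z^11, C_3 ≅ Z^5.

Boundary ∂_1: C_1 → C_0 is given by ∂[p,q] = [q] − [p]. For instance
  ∂dg = g − d.
This gives a 8×13 integer matrix of rank 6; reducing to Smith normal form yields diagonal entries (1,1,1,1,1,1).

∂_2: C_2 → C_1 maps a triangle to the signed sum of its edges. For instance
  ∂adh = dh − ah + ad,
  ∂aeg = eg − ag + ae.
The resulting 13×11 matrix has rank 7, and its Smith normal form has invariant factors (1,1,1,1,1,1,1).

Boundary ∂_3: C_3 → C_2 sends each 3-simplex σ to the alternating sum Σ_i (−1)^i (σ with its i-th vertex removed). For instance
  ∂adgh = dgh − agh + adh − adg,
  ∂aegh = egh − agh + aeh − aeg.
This gives a 11×5 integer matrix of rank 4; reducing to Smith normal form yields diagonal entries (1,1,1,1).

Reading off H_k = ker ∂_k / im ∂_{k+1}:

  H_0: rank C_0 − rank ∂_1 = 8 − 6 = 2, and the invariant factors of ∂_1 are all 1, so H_0 ≅ Z^2.
  H_1: rank ker ∂_1 − rank ∂_2 = (13 − 6) − 7 = 0, and the invariant factors of ∂_2 are all 1, so H_1 ≅ 0.
  H_2: rank ker ∂_2 − rank ∂_3 = (11 − 7) − 4 = 0, and the invariant factors of ∂_3 are all 1, so H_2 ≅ 0.
  H_3: rank ker ∂_3 − rank ∂_4 = (5 − 4) − 0 = 1, and there is no ∂_4, so H_3 ≅ Z.

H_0 ≅ Z^2,  H_1 = 0,  H_2 = 0,  H_3 ≅ Z.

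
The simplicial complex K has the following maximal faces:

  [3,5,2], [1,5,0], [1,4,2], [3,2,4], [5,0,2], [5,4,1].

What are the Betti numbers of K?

Fix the vertex order 0 < 1 < 2 < 3 < 4 < 5 and write every simplex with vertices in increasing order. Then dim K = 2 and the simplices of K are:

  0-simplices (6): [0], [1], [2], [3], [4], [5]
  1-simplices (12): [0,1], [0,2], [0,5], [1,2], [1,4], [1,5], [2,3], [2,4], [2,5], [3,4], [3,5], [4,5]
  2-simplices (6): [0,1,5], [0,2,5], [1,2,4], [1,4,5], [2,3,4], [2,3,5]

so the chain groups are C_0 ≅ Z^6, C_1 ≅ Z^12, C_2 ≅ Z^6.

Boundary ∂_1: C_1 → C_0 maps an edge to its endpoints' difference, ∂[p,q] = q − p.
The 6×12 boundary matrix has rank 5 and Smith normal form diag(1,1,1,1,1).

The boundary map ∂_2: C_2 → C_1 acts by ∂[p,q,r] = [q,r] − [p,r] + [p,q]. For instance
  ∂[1,4,5] = [4,5] − [1,5] + [1,4],
  ∂[2,3,4] = [3,4] − [2,4] + [2,3].
As a 12×6 matrix over Z this has rank 6, with invariant factors (1,1,1,1,1,1).

From H_k ≅ ker(∂_k) / im(∂_{k+1}) we obtain:

  H_0: rank C_0 − rank ∂_1 = 6 − 5 = 1, and the invariant factors of ∂_1 are all 1, so H_0 = Z.
  H_1: rank ker ∂_1 − rank ∂_2 = (12 − 5) − 6 = 1, and the invariant factors of ∂_2 are all 1, so H_1 = Z.
  H_2: rank ker ∂_2 − rank ∂_3 = (6 − 6) − 0 = 0, and there is no ∂_3, so H_2 = 0.

Hence the Betti numbers are b_0 = 1, b_1 = 1, b_2 = 0.

b_0 = 1, b_1 = 1, b_2 = 0.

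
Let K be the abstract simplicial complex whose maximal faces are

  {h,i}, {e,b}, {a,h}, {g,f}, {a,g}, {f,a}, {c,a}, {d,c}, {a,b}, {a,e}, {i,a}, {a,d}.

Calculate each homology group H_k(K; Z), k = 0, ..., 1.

Take the total order a < b < c < d < e < f < g < h < i on the vertex set. Then K (dimension 1) consists of the simplices:

  0-simplices (9): a, b, c, d, e, f, g, h, i
  1-simplices (12): ab, ac, ad, ae, af, ag, ah, ai, be, cd, fg, hi

so the chain groups are C_0 ≅ Z^9, C_1 ≅ Z^12.

Boundary ∂_1: C_1 → C_0 sends each edge [p,q] (with p < q) to q − p. For instance
  ∂ae = e − a.
As a 9×12 matrix over Z this has rank 8, with invariant factors (1,1,1,1,1,1,1,1).

From H_k ≅ ker(∂_k) / im(∂_{k+1}) we obtain:

  H_0: rank C_0 − rank ∂_1 = 9 − 8 = 1, and the invariant factors of ∂_1 are all 1, so H_0 = Z.
  H_1: rank ker ∂_1 − rank ∂_2 = (12 − 8) − 0 = 4, and there is no ∂_2, so H_1 = Z^4.

H_0 ≅ Z,  H_1 ≅ Z^4.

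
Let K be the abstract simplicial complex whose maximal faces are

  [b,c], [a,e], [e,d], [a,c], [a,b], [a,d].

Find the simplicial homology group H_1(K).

H_1 = Z^2.

Order the vertices as a < b < c < d < e. Listing each simplex with vertices in this order, K has dimension 1 with simplices:

  0-simplices (5): a, b, c, d, e
  1-simplices (6): ab, ac, ad, ae, bc, de

Hence C_0 ≅ Z^5, C_1 ≅ Z^6.

∂_1: C_1 → C_0 is given by ∂[p,q] = [q] − [p]. For instance
  ∂ac = c − a.
The resulting 5×6 matrix has rank 4, and its Smith normal form has invariant factors (1,1,1,1).

Reading off H_k = ker ∂_k / im ∂_{k+1}:

  H_1: rank ker ∂_1 − rank ∂_2 = (6 − 4) − 0 = 2, and there is no ∂_2, so H_1 ≅ Z^2.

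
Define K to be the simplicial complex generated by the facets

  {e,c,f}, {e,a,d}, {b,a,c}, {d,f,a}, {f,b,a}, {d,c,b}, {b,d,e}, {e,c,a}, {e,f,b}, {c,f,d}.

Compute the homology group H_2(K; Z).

Fix the vertex order a < b < c < d < e < f and write every simplex with vertices in increasing order. Then dim K = 2 and the simplices of K are:

  0-simplices (6): a, b, c, d, e, f
  1-simplices (15): ab, ac, ad, ae, af, bc, bd, be, bf, cd, ce, cf, de, df, ef
  2-simplices (10): abc, abf, ace, ade, adf, bcd, bde, bef, cdf, cef

so the chain groups are C_0 ≅ Z^6, C_1 ≅ Z^15, C_2 ≅ Z^10.

The boundary map ∂_1: C_1 → C_0 sends each edge [p,q] (with p < q) to q − p.
As a 6×15 matrix over Z this has rank 5, with invariant factors (1,1,1,1,1).

∂_2: C_2 → C_1 sends each 2-simplex [p,q,r] to [q,r] − [p,r] + [p,q]. For instance
  ∂ade = de − ae + ad,
  ∂ace = ce − ae + ac.
The resulting 15×10 matrix has rank 10, and its Smith normal form has invariant factors (1,1,1,1,1,1,1,1,1,2).

Now H_k = ker ∂_k / im ∂_{k+1}, so:

  H_2: rank ker ∂_2 − rank ∂_3 = (10 − 10) − 0 = 0, and there is no ∂_3, so H_2 ≅ 0.

H_2 = 0.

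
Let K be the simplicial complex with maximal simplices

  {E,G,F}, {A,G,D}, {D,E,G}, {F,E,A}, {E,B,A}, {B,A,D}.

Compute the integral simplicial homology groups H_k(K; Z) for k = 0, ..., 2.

H_0 ≅ Z,  H_1 ≅ Z,  H_2 = 0.

Fix the vertex order A < B < D < E < F < G and write every simplex with vertices in increasing order. Then dim K = 2 and the simplices of K are:

  0-simplices (6): A, B, D, E, F, G
  1-simplices (12): AB, AD, AE, AF, AG, BD, BE, DE, DG, EF, EG, FG
  2-simplices (6): ABD, ABE, ADG, AEF, DEG, EFG

giving chain groups C_0 ≅ Z^6, C_1 ≅ Z^12, C_2 ≅ Z^6.

Boundary ∂_1: C_1 → C_0 maps an edge to its endpoints' difference, ∂[p,q] = q − p.
As a 6×12 matrix over Z this has rank 5, with invariant factors (1,1,1,1,1).

∂_2: C_2 → C_1 acts by ∂[p,q,r] = [q,r] − [p,r] + [p,q]. For instance
  ∂ABD = BD − AD + AB,
  ∂DEG = EG − DG + DE.
This gives a 12×6 integer matrix of rank 6; reducing to Smith normal form yields diagonal entries (1,1,1,1,1,1).

Computing H_k = (kernel of ∂_k) / (image of ∂_{k+1}):

  H_0: rank C_0 − rank ∂_1 = 6 − 5 = 1, and the invariant factors of ∂_1 are all 1, so H_0 ≅ Z.
  H_1: rank ker ∂_1 − rank ∂_2 = (12 − 5) − 6 = 1, and the invariant factors of ∂_2 are all 1, so H_1 ≅ Z.
  H_2: rank ker ∂_2 − rank ∂_3 = (6 − 6) − 0 = 0, and there is no ∂_3, so H_2 ≅ 0.

As a check, the Euler characteristic is 6 − 12 + 6 = 0, which agrees with 1 − 1 + 0 = 0.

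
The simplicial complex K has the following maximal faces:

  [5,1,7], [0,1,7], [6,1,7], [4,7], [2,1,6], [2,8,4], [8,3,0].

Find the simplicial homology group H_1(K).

H_1 = Z^2.

Take the total order 0 < 1 < 2 < 3 < 4 < 5 < 6 < 7 < 8 on the vertex set. Then K (dimension 2) consists of the simplices:

  0-simplices (9): [0], [1], [2], [3], [4], [5], [6], [7], [8]
  1-simplices (16): [0,1], [0,3], [0,7], [0,8], [1,2], [1,5], [1,6], [1,7], [2,4], [2,6], [2,8], [3,8], [4,7], [4,8], [5,7], [6,7]
  2-simplices (6): [0,1,7], [0,3,8], [1,2,6], [1,5,7], [1,6,7], [2,4,8]

Hence C_0 ≅ Z^9, C_1 ≅ Z^16, C_2 ≅ Z^6.

The boundary map ∂_1: C_1 → C_0 is given by ∂[p,q] = [q] − [p]. For instance
  ∂[5,7] = [7] − [5].
As a 9×16 matrix over Z this has rank 8, with invariant factors (1,1,1,1,1,1,1,1).

∂_2: C_2 → C_1 acts by ∂[p,q,r] = [q,r] − [p,r] + [p,q]. For instance
  ∂[2,4,8] = [4,8] − [2,8] + [2,4],
  ∂[1,2,6] = [2,6] − [1,6] + [1,2].
This gives a 16×6 integer matrix of rank 6; reducing to Smith normal form yields diagonal entries (1,1,1,1,1,1).

Now H_k = ker ∂_k / im ∂_{k+1}, so:

  H_1: rank ker ∂_1 − rank ∂_2 = (16 − 8) − 6 = 2, and the invariant factors of ∂_2 are all 1, so H_1 = Z^2.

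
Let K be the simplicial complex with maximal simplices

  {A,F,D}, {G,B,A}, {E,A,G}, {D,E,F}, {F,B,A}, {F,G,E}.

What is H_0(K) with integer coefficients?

Fix the vertex order A < B < D < E < F < G and write every simplex with vertices in increasing order. Then dim K = 2 and the simplices of K are:

  0-simplices (6): A, B, D, E, F, G
  1-simplices (12): AB, AD, AE, AF, AG, BF, BG, DE, DF, EF, EG, FG
  2-simplices (6): ABF, ABG, ADF, AEG, DEF, EFG

Hence C_0 ≅ Z^6, C_1 ≅ Z^12, C_2 ≅ Z^6.

∂_1: C_1 → C_0 sends each edge [p,q] (with p < q) to q − p. For instance
  ∂AF = F − A.
As a 6×12 matrix over Z this has rank 5, with invariant factors (1,1,1,1,1).

∂_2: C_2 → C_1 sends each 2-simplex [p,q,r] to [q,r] − [p,r] + [p,q]. For instance
  ∂EFG = FG − EG + EF,
  ∂AEG = EG − AG + AE.
The resulting 12×6 matrix has rank 6, and its Smith normal form has invariant factors (1,1,1,1,1,1).

Now H_k = ker ∂_k / im ∂_{k+1}, so:

  H_0: rank C_0 − rank ∂_1 = 6 − 5 = 1, and the invariant factors of ∂_1 are all 1, so H_0 ≅ Z.

H_0 ≅ Z.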